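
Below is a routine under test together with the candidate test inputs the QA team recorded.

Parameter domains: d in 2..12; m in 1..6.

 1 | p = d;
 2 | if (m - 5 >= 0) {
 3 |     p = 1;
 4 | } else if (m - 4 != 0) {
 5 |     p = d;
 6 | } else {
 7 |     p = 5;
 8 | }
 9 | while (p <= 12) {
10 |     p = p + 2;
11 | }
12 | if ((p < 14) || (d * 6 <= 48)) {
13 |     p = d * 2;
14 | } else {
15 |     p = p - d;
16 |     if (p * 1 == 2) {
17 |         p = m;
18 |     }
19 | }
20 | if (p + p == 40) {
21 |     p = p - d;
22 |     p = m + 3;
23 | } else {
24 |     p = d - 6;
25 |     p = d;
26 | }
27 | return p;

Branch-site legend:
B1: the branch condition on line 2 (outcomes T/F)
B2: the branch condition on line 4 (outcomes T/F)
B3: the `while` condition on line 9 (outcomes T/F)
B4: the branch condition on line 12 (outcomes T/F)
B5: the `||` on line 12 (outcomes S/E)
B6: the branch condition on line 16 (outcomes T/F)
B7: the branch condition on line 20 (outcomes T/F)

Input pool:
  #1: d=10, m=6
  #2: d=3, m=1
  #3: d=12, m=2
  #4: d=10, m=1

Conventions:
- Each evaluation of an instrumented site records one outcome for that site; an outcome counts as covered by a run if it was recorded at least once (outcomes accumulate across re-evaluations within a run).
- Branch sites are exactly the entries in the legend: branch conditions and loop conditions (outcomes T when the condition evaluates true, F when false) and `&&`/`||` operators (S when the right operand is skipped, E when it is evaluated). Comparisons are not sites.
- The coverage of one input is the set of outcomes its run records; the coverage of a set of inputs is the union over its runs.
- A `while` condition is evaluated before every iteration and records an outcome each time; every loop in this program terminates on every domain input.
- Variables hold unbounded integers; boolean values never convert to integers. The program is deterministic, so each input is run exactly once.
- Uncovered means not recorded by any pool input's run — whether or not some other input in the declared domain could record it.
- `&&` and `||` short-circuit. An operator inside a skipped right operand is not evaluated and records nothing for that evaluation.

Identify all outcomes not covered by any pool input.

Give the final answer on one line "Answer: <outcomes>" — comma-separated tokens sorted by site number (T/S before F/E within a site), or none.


#1 (d=10, m=6) -> B1->T, B3->T, B3->T, B3->T, B3->T, B3->T, B3->T, B3->F, B5->S, B4->T, B7->T; covered: B1=T, B3=T, B3=F, B4=T, B5=S, B7=T
#2 (d=3, m=1) -> B1->F, B2->T, B3->T, B3->T, B3->T, B3->T, B3->T, B3->F, B5->S, B4->T, B7->F; covered: B1=F, B2=T, B3=T, B3=F, B4=T, B5=S, B7=F
#3 (d=12, m=2) -> B1->F, B2->T, B3->T, B3->F, B5->E, B4->F, B6->T, B7->F; covered: B1=F, B2=T, B3=T, B3=F, B4=F, B5=E, B6=T, B7=F
#4 (d=10, m=1) -> B1->F, B2->T, B3->T, B3->T, B3->F, B5->E, B4->F, B6->F, B7->F; covered: B1=F, B2=T, B3=T, B3=F, B4=F, B5=E, B6=F, B7=F
union over the pool: B1=T, B1=F, B2=T, B3=T, B3=F, B4=T, B4=F, B5=S, B5=E, B6=T, B6=F, B7=T, B7=F
uncovered (1 of 14): B2=F
Answer: B2=F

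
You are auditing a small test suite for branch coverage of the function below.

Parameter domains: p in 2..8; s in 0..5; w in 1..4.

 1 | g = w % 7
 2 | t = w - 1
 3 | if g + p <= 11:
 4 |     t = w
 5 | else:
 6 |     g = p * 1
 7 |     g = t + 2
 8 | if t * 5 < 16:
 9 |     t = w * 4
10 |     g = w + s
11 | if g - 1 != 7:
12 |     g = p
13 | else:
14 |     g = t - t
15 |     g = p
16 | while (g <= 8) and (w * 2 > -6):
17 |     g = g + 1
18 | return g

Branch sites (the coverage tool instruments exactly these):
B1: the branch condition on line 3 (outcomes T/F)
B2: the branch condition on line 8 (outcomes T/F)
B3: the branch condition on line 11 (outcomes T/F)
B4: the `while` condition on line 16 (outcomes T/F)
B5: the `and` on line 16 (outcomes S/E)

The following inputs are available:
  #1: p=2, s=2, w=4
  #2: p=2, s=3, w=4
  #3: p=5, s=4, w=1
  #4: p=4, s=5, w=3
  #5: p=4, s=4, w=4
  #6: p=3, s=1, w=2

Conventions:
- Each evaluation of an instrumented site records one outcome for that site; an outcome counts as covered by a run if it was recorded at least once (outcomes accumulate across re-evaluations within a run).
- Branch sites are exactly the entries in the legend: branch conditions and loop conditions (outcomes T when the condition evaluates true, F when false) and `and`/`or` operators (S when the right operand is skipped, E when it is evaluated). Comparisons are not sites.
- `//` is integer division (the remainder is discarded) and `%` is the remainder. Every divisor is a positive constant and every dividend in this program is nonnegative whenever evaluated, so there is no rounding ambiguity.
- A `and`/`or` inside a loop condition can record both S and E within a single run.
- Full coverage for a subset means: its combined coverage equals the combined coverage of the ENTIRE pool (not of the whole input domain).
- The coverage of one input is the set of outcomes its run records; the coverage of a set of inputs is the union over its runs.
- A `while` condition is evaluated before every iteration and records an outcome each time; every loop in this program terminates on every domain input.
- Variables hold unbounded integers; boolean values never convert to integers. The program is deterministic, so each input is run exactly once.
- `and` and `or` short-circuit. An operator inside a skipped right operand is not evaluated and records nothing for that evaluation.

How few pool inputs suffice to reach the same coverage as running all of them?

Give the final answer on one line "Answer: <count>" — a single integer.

#1 (p=2, s=2, w=4) -> B1->T, B2->F, B3->T, B5->E, B4->T, B5->E, B4->T, B5->E, B4->T, B5->E, B4->T, B5->E, B4->T, B5->E, ...; covered: B1=T, B2=F, B3=T, B4=T, B4=F, B5=S, B5=E
#2 (p=2, s=3, w=4) -> B1->T, B2->F, B3->T, B5->E, B4->T, B5->E, B4->T, B5->E, B4->T, B5->E, B4->T, B5->E, B4->T, B5->E, ...; covered: B1=T, B2=F, B3=T, B4=T, B4=F, B5=S, B5=E
#3 (p=5, s=4, w=1) -> B1->T, B2->T, B3->T, B5->E, B4->T, B5->E, B4->T, B5->E, B4->T, B5->E, B4->T, B5->S, B4->F; covered: B1=T, B2=T, B3=T, B4=T, B4=F, B5=S, B5=E
#4 (p=4, s=5, w=3) -> B1->T, B2->T, B3->F, B5->E, B4->T, B5->E, B4->T, B5->E, B4->T, B5->E, B4->T, B5->E, B4->T, B5->S, ...; covered: B1=T, B2=T, B3=F, B4=T, B4=F, B5=S, B5=E
#5 (p=4, s=4, w=4) -> B1->T, B2->F, B3->T, B5->E, B4->T, B5->E, B4->T, B5->E, B4->T, B5->E, B4->T, B5->E, B4->T, B5->S, ...; covered: B1=T, B2=F, B3=T, B4=T, B4=F, B5=S, B5=E
#6 (p=3, s=1, w=2) -> B1->T, B2->T, B3->T, B5->E, B4->T, B5->E, B4->T, B5->E, B4->T, B5->E, B4->T, B5->E, B4->T, B5->E, ...; covered: B1=T, B2=T, B3=T, B4=T, B4=F, B5=S, B5=E
the full pool covers 9 outcomes: B1=T, B2=T, B2=F, B3=T, B3=F, B4=T, B4=F, B5=S, B5=E
size 1 is not enough: best union over all size-1 subsets is 7/9
at size 2, {1, 4} reaches all 9 outcomes; every lexicographically earlier size-2 subset fails

Answer: 2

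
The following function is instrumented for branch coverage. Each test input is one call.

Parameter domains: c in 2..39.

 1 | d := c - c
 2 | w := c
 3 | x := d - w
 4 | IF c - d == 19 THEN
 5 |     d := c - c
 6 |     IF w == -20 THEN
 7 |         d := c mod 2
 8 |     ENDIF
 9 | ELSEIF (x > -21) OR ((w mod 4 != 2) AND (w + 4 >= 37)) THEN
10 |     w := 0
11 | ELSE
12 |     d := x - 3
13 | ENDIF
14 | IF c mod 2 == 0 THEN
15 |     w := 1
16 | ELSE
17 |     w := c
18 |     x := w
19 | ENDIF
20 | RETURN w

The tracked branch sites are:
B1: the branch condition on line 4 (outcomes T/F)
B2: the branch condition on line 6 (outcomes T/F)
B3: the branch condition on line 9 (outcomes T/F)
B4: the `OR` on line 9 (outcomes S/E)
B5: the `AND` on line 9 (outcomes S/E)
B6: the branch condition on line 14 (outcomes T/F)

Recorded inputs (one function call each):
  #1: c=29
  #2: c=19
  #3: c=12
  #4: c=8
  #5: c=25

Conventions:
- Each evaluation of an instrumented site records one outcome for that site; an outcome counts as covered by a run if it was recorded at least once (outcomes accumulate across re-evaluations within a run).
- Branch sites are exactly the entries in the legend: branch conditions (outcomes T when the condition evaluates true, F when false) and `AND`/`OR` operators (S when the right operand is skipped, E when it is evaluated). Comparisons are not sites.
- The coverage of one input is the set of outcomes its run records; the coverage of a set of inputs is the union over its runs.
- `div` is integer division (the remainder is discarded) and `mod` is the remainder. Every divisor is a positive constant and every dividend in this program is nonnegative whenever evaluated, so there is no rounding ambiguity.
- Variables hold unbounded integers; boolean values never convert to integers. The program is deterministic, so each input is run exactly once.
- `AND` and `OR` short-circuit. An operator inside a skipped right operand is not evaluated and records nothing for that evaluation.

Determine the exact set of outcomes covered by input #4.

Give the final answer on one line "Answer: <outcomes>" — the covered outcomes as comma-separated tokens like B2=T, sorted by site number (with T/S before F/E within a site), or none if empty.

Running input #4 (c=8), event by event:
  B1->F, B4->S, B3->T, B6->T
deduplicating events, the covered set is: B1=F, B3=T, B4=S, B6=T

Answer: B1=F, B3=T, B4=S, B6=T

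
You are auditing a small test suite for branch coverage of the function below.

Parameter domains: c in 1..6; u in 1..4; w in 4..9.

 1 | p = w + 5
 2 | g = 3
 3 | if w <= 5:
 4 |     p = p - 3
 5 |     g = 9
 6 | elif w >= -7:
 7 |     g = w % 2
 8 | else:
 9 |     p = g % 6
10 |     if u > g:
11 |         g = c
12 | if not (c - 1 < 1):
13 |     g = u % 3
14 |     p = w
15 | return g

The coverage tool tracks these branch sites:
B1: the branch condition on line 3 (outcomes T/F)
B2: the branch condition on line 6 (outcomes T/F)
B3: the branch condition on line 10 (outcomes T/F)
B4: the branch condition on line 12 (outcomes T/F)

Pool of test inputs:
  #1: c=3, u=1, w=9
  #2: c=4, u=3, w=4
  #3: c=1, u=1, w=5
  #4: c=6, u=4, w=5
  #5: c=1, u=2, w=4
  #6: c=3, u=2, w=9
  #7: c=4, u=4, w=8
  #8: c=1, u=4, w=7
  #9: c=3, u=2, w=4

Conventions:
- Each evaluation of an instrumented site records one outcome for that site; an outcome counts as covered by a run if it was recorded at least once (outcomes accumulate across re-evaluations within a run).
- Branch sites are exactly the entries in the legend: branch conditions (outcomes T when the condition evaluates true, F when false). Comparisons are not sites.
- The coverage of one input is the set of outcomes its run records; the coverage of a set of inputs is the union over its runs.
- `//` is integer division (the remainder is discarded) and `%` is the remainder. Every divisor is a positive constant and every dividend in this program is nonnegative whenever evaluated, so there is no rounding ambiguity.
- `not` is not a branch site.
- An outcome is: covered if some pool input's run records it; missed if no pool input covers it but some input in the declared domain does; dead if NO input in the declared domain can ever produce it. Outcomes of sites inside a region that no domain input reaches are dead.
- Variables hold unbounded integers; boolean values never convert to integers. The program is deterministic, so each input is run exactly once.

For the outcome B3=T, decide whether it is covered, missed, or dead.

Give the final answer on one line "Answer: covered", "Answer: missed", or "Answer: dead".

no pool input records B3=T
checking all 144 inputs in the declared domain: B3=T is never recorded -> dead

Answer: dead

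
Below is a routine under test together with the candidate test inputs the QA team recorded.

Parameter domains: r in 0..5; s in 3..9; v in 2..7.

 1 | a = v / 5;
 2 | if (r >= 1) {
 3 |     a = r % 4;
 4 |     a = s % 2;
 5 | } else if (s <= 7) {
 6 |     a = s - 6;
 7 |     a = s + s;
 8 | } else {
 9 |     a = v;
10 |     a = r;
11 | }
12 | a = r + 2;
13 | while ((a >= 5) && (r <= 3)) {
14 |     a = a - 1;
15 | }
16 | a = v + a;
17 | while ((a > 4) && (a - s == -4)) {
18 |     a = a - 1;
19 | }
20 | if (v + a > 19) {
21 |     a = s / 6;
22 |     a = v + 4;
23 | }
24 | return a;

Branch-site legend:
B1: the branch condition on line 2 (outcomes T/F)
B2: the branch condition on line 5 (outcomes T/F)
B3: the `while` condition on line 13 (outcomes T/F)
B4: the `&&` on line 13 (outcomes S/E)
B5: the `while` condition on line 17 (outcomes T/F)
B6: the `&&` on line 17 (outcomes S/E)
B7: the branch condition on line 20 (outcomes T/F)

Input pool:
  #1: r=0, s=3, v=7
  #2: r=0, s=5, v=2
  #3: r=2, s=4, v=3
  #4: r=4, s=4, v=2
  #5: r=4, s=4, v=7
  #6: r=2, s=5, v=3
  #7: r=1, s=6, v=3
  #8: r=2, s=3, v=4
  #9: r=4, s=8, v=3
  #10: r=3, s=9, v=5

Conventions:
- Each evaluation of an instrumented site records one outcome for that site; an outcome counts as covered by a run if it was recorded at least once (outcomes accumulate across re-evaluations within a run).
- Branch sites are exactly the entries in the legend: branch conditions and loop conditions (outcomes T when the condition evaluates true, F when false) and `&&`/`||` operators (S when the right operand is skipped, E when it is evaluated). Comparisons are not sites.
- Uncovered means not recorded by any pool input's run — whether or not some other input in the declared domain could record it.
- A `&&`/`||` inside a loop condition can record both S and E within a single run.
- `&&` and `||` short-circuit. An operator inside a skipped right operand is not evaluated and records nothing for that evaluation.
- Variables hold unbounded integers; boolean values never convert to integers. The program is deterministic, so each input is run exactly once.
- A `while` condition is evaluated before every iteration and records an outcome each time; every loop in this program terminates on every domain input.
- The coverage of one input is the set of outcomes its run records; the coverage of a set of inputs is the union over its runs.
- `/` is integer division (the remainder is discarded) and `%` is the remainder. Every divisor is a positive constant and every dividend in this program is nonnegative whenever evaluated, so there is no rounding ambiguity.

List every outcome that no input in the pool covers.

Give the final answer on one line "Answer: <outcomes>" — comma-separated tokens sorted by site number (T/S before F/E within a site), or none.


test 1 (r=0, s=3, v=7) fires B1->F, B2->T, B4->S, B3->F, B6->E, B5->F, B7->F; hits B1=F, B2=T, B3=F, B4=S, B5=F, B6=E, B7=F
test 2 (r=0, s=5, v=2) fires B1->F, B2->T, B4->S, B3->F, B6->S, B5->F, B7->F; hits B1=F, B2=T, B3=F, B4=S, B5=F, B6=S, B7=F
test 3 (r=2, s=4, v=3) fires B1->T, B4->S, B3->F, B6->E, B5->F, B7->F; hits B1=T, B3=F, B4=S, B5=F, B6=E, B7=F
test 4 (r=4, s=4, v=2) fires B1->T, B4->E, B3->F, B6->E, B5->F, B7->F; hits B1=T, B3=F, B4=E, B5=F, B6=E, B7=F
test 5 (r=4, s=4, v=7) fires B1->T, B4->E, B3->F, B6->E, B5->F, B7->T; hits B1=T, B3=F, B4=E, B5=F, B6=E, B7=T
test 6 (r=2, s=5, v=3) fires B1->T, B4->S, B3->F, B6->E, B5->F, B7->F; hits B1=T, B3=F, B4=S, B5=F, B6=E, B7=F
test 7 (r=1, s=6, v=3) fires B1->T, B4->S, B3->F, B6->E, B5->F, B7->F; hits B1=T, B3=F, B4=S, B5=F, B6=E, B7=F
test 8 (r=2, s=3, v=4) fires B1->T, B4->S, B3->F, B6->E, B5->F, B7->F; hits B1=T, B3=F, B4=S, B5=F, B6=E, B7=F
test 9 (r=4, s=8, v=3) fires B1->T, B4->E, B3->F, B6->E, B5->F, B7->F; hits B1=T, B3=F, B4=E, B5=F, B6=E, B7=F
test 10 (r=3, s=9, v=5) fires B1->T, B4->E, B3->T, B4->S, B3->F, B6->E, B5->F, B7->F; hits B1=T, B3=T, B3=F, B4=S, B4=E, B5=F, B6=E, B7=F
union over the pool: B1=T, B1=F, B2=T, B3=T, B3=F, B4=S, B4=E, B5=F, B6=S, B6=E, B7=T, B7=F
uncovered (2 of 14): B2=F, B5=T
Answer: B2=F, B5=T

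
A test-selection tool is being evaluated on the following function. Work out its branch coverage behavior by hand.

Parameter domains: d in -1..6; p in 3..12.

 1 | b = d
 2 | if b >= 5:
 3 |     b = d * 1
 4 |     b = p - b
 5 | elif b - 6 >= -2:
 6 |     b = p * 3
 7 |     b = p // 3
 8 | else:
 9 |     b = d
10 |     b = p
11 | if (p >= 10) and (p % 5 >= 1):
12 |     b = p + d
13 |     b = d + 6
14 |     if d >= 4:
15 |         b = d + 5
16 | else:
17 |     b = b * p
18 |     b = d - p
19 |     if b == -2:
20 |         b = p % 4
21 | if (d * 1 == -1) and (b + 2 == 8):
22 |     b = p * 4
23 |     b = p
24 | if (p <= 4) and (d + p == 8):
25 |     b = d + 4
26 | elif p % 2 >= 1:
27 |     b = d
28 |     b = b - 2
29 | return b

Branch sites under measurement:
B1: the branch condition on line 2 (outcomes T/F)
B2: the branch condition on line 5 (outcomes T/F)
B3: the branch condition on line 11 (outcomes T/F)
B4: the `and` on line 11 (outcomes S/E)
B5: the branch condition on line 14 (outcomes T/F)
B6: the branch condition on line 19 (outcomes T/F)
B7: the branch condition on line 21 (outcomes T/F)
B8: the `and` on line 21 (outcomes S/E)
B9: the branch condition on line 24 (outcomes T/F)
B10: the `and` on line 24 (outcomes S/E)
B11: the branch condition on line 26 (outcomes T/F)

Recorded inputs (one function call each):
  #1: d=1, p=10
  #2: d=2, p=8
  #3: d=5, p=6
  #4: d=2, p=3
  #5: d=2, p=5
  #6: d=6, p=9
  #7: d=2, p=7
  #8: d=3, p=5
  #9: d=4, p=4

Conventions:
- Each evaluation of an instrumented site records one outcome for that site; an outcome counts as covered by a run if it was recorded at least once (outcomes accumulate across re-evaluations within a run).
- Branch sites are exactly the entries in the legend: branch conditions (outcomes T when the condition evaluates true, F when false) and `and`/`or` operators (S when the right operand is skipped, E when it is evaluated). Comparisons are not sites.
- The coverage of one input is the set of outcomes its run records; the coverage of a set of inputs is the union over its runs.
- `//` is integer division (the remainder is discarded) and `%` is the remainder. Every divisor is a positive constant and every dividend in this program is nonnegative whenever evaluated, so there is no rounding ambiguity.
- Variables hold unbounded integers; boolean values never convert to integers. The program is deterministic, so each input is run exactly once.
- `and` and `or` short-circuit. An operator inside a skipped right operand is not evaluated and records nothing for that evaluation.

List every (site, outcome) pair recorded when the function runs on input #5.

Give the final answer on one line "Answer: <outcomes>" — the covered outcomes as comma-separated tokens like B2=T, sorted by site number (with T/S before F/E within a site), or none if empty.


Tracing the run of input #5 (d=2, p=5):
  B1->F, B2->F, B4->S, B3->F, B6->F, B8->S, B7->F, B10->S, B9->F, B11->T
as a set, this run covers: B1=F, B2=F, B3=F, B4=S, B6=F, B7=F, B8=S, B9=F, B10=S, B11=T
Answer: B1=F, B2=F, B3=F, B4=S, B6=F, B7=F, B8=S, B9=F, B10=S, B11=T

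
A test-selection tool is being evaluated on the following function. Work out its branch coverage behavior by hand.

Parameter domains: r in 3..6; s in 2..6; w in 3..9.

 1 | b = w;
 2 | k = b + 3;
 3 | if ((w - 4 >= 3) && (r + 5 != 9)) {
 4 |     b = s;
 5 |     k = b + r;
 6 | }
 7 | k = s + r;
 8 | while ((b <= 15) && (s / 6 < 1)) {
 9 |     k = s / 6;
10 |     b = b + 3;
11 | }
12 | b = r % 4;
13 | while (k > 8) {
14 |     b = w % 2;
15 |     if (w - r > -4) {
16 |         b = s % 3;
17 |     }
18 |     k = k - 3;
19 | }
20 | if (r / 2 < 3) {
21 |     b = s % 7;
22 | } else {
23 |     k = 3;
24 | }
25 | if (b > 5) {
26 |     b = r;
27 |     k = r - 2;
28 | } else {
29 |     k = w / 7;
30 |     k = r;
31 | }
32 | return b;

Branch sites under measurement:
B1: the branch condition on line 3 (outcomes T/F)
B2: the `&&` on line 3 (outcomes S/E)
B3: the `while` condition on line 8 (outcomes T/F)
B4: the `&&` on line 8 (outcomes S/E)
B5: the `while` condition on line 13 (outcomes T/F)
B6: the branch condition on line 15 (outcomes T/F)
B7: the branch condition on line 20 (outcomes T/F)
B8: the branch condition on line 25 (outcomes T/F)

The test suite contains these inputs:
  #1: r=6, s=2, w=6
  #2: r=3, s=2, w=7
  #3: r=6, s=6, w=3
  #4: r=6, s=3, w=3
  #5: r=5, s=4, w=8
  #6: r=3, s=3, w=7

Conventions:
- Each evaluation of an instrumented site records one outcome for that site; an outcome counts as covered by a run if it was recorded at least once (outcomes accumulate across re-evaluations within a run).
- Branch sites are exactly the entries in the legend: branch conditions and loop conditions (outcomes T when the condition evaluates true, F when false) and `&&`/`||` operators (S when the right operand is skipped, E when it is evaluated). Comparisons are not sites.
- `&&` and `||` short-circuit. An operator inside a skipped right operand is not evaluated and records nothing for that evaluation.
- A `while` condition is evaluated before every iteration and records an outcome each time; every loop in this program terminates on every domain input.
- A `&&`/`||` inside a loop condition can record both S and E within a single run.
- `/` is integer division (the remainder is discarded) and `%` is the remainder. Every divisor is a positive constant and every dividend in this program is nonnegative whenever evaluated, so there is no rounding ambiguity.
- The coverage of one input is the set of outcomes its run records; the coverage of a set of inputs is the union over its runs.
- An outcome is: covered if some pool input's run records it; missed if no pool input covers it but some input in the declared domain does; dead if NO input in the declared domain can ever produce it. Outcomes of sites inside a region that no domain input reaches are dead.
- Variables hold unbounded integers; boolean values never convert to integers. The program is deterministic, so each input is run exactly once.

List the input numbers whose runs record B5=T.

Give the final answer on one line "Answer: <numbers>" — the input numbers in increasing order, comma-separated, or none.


input #1 (r=6, s=2, w=6): never hits B5=T
input #2 (r=3, s=2, w=7): never hits B5=T
input #3 (r=6, s=6, w=3): hits B5=T
input #4 (r=6, s=3, w=3): never hits B5=T
input #5 (r=5, s=4, w=8): never hits B5=T
input #6 (r=3, s=3, w=7): never hits B5=T
Answer: 3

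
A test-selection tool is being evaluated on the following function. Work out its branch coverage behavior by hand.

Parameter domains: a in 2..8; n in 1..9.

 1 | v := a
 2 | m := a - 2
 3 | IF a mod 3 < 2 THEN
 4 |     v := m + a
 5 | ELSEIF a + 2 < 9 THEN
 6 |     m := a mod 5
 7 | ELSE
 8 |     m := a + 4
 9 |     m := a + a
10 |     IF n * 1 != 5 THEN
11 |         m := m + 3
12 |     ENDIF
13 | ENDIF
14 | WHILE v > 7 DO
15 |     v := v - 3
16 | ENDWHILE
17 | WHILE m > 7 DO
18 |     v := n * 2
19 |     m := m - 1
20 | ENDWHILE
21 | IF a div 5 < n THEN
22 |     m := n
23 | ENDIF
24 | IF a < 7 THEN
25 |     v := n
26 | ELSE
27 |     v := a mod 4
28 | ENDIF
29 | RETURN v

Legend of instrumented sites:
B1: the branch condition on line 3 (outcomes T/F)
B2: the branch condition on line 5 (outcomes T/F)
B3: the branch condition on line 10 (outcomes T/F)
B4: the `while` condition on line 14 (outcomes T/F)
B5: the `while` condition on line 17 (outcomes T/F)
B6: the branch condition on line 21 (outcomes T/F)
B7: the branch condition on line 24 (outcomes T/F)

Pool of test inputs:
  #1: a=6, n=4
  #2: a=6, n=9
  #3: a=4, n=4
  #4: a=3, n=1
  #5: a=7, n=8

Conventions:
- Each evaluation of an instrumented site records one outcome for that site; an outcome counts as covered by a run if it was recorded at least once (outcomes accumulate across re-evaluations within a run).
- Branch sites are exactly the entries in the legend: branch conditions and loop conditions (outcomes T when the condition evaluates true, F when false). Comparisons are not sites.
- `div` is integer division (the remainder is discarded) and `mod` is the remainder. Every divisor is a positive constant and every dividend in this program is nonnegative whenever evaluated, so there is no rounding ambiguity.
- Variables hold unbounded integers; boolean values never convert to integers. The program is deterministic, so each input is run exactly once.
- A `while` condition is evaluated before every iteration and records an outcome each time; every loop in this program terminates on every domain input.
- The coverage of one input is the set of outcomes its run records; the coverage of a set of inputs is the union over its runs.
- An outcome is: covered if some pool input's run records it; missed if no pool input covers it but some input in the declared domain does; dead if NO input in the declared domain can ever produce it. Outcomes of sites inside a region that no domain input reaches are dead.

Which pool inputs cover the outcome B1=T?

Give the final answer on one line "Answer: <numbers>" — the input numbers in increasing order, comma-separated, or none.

input #1 (a=6, n=4): covers B1=T
input #2 (a=6, n=9): covers B1=T
input #3 (a=4, n=4): covers B1=T
input #4 (a=3, n=1): covers B1=T
input #5 (a=7, n=8): covers B1=T

Answer: 1, 2, 3, 4, 5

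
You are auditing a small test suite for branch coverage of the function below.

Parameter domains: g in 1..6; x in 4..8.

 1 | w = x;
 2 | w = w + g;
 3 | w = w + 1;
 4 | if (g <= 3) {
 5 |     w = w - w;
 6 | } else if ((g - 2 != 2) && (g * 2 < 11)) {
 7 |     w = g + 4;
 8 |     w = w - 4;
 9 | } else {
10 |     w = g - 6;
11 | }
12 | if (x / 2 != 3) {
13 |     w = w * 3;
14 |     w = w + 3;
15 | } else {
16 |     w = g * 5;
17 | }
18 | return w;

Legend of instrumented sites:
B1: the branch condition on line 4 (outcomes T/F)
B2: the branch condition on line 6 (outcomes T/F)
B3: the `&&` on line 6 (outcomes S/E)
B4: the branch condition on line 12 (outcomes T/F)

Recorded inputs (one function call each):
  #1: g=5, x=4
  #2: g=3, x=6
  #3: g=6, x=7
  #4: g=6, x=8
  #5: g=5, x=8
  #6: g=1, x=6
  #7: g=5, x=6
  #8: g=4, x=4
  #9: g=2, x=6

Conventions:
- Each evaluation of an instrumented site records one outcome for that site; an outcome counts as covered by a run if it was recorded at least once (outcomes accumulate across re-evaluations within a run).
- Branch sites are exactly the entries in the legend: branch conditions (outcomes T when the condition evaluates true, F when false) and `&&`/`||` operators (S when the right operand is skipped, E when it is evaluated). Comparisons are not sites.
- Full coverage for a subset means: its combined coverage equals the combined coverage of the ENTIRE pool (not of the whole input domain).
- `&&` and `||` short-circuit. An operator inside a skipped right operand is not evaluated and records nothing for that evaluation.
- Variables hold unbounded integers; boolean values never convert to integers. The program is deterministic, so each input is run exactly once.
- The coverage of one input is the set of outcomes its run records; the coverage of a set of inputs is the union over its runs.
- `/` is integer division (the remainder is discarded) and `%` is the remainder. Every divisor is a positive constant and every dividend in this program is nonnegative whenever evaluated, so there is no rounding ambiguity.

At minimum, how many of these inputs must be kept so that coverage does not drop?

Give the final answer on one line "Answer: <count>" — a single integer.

test 1 (g=5, x=4) fires B1->F, B3->E, B2->T, B4->T; hits B1=F, B2=T, B3=E, B4=T
test 2 (g=3, x=6) fires B1->T, B4->F; hits B1=T, B4=F
test 3 (g=6, x=7) fires B1->F, B3->E, B2->F, B4->F; hits B1=F, B2=F, B3=E, B4=F
test 4 (g=6, x=8) fires B1->F, B3->E, B2->F, B4->T; hits B1=F, B2=F, B3=E, B4=T
test 5 (g=5, x=8) fires B1->F, B3->E, B2->T, B4->T; hits B1=F, B2=T, B3=E, B4=T
test 6 (g=1, x=6) fires B1->T, B4->F; hits B1=T, B4=F
test 7 (g=5, x=6) fires B1->F, B3->E, B2->T, B4->F; hits B1=F, B2=T, B3=E, B4=F
test 8 (g=4, x=4) fires B1->F, B3->S, B2->F, B4->T; hits B1=F, B2=F, B3=S, B4=T
test 9 (g=2, x=6) fires B1->T, B4->F; hits B1=T, B4=F
union over all inputs: B1=T, B1=F, B2=T, B2=F, B3=S, B3=E, B4=T, B4=F (8 outcomes)
checked all size-1 subsets: none covers 8 outcomes (max 4/8)
checked all size-2 subsets: none covers 8 outcomes (max 7/8)
at size 3, {1, 2, 8} reaches all 8 outcomes; every lexicographically earlier size-3 subset fails

Answer: 3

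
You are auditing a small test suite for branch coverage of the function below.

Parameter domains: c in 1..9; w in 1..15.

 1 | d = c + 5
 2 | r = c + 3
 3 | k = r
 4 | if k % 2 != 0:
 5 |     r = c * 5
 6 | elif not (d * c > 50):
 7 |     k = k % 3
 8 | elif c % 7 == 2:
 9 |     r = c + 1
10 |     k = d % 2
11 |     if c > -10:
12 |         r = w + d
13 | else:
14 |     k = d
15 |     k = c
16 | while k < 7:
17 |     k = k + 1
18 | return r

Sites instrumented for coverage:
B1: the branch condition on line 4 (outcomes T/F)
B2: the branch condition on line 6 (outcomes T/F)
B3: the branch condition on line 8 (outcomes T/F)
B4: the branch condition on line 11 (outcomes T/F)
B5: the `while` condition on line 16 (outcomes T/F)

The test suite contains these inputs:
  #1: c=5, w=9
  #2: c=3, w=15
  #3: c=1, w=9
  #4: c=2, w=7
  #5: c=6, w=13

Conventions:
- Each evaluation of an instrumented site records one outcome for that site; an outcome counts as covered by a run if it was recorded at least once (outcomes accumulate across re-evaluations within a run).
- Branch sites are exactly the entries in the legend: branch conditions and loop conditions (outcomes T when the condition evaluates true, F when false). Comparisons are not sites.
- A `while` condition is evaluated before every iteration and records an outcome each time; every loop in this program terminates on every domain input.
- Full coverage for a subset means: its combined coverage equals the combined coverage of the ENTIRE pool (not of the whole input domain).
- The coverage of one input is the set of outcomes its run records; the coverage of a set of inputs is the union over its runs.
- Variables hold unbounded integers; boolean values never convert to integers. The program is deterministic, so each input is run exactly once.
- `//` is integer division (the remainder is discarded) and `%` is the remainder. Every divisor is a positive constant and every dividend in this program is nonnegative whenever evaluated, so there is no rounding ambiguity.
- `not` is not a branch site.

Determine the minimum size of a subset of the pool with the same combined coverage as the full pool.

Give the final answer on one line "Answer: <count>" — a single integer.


test 1 (c=5, w=9) hits B1=F, B2=T, B5=T, B5=F
test 2 (c=3, w=15) hits B1=F, B2=T, B5=T, B5=F
test 3 (c=1, w=9) hits B1=F, B2=T, B5=T, B5=F
test 4 (c=2, w=7) hits B1=T, B5=T, B5=F
test 5 (c=6, w=13) hits B1=T, B5=F
pool-wide coverage (5 outcomes): B1=T, B1=F, B2=T, B5=T, B5=F
size 1 is not enough: best union over all size-1 subsets is 4/5
inputs {1, 4} (size 2) cover everything; no size-2 subset with a lexicographically smaller index list covers all 5
Answer: 2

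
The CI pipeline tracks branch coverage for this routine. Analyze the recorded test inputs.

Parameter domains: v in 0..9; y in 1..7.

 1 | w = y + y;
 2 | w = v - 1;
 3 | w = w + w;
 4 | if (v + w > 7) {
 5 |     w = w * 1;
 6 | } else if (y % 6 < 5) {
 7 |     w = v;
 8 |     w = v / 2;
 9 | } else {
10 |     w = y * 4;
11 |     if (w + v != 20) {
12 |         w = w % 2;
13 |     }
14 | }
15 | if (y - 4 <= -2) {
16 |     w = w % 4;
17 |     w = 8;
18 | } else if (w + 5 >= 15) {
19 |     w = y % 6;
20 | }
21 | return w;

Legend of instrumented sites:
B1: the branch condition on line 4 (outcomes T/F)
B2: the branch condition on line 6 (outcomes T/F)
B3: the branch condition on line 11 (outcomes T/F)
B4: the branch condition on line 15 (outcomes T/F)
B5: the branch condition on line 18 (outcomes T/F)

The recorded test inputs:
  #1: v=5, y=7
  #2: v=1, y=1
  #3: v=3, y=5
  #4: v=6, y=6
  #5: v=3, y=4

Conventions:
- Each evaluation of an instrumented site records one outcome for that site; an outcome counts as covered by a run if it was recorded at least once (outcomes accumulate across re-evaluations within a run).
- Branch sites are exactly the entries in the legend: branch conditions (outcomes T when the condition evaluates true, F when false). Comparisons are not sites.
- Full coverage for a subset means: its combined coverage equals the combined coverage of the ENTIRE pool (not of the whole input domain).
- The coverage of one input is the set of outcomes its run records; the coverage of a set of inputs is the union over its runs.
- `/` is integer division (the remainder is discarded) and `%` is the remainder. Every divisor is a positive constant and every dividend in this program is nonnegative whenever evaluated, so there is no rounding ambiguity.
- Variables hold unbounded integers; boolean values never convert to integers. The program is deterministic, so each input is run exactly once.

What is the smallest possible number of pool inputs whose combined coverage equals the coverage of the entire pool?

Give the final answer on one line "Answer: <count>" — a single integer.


run #1 (v=5, y=7) records B1=T, B4=F, B5=F
run #2 (v=1, y=1) records B1=F, B2=T, B4=T
run #3 (v=3, y=5) records B1=F, B2=F, B3=T, B4=F, B5=F
run #4 (v=6, y=6) records B1=T, B4=F, B5=T
run #5 (v=3, y=4) records B1=F, B2=T, B4=F, B5=F
pool-wide coverage (9 outcomes): B1=T, B1=F, B2=T, B2=F, B3=T, B4=T, B4=F, B5=T, B5=F
checked all size-1 subsets: none covers 9 outcomes (max 5/9)
checked all size-2 subsets: none covers 9 outcomes (max 7/9)
the canonical winner is {2, 3, 4}: size 3, full 9-outcome coverage, earliest index list among size-3 covers
Answer: 3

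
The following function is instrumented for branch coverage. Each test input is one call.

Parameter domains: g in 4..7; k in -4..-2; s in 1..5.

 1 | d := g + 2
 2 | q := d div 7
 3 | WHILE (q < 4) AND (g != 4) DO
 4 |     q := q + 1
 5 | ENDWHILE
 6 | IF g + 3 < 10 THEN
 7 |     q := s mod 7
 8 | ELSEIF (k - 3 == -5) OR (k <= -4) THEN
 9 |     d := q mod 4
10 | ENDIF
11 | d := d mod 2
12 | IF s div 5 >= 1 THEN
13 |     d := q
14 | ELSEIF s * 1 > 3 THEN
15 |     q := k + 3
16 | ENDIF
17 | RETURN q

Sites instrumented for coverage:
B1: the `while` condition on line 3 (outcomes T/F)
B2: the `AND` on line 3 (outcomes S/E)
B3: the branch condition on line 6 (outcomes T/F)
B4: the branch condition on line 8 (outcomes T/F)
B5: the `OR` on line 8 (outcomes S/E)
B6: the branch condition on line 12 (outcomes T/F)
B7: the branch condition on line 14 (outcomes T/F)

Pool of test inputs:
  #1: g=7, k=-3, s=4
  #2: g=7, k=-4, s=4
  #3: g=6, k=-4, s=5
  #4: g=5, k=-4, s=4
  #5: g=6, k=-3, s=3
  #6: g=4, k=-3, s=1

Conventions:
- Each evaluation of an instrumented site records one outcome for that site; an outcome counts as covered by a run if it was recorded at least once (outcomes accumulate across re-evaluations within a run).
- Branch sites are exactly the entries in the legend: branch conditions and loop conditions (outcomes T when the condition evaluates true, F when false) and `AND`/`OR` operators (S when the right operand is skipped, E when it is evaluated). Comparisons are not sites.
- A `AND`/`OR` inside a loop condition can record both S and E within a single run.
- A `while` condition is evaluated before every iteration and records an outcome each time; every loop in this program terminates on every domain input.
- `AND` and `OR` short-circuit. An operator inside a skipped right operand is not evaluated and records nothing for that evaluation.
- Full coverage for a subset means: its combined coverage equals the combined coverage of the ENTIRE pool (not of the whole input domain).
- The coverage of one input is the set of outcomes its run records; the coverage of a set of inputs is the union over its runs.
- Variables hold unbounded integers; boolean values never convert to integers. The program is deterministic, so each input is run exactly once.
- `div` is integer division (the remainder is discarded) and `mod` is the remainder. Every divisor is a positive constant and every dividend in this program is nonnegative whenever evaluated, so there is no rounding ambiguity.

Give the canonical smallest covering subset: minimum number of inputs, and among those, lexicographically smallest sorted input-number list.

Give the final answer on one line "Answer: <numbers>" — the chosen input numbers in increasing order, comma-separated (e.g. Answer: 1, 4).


input #1 (g=7, k=-3, s=4): events B2->E, B1->T, B2->E, B1->T, B2->E, B1->T, B2->S, B1->F, B3->F, B5->E, B4->F, B6->F, B7->T; covers B1=T, B1=F, B2=S, B2=E, B3=F, B4=F, B5=E, B6=F, B7=T
input #2 (g=7, k=-4, s=4): events B2->E, B1->T, B2->E, B1->T, B2->E, B1->T, B2->S, B1->F, B3->F, B5->E, B4->T, B6->F, B7->T; covers B1=T, B1=F, B2=S, B2=E, B3=F, B4=T, B5=E, B6=F, B7=T
input #3 (g=6, k=-4, s=5): events B2->E, B1->T, B2->E, B1->T, B2->E, B1->T, B2->S, B1->F, B3->T, B6->T; covers B1=T, B1=F, B2=S, B2=E, B3=T, B6=T
input #4 (g=5, k=-4, s=4): events B2->E, B1->T, B2->E, B1->T, B2->E, B1->T, B2->S, B1->F, B3->T, B6->F, B7->T; covers B1=T, B1=F, B2=S, B2=E, B3=T, B6=F, B7=T
input #5 (g=6, k=-3, s=3): events B2->E, B1->T, B2->E, B1->T, B2->E, B1->T, B2->S, B1->F, B3->T, B6->F, B7->F; covers B1=T, B1=F, B2=S, B2=E, B3=T, B6=F, B7=F
input #6 (g=4, k=-3, s=1): events B2->E, B1->F, B3->T, B6->F, B7->F; covers B1=F, B2=E, B3=T, B6=F, B7=F
together the pool reaches 13 outcomes: B1=T, B1=F, B2=S, B2=E, B3=T, B3=F, B4=T, B4=F, B5=E, B6=T, B6=F, B7=T, B7=F
size 1 is not enough: best union over all size-1 subsets is 9/13
size 2 is not enough: best union over all size-2 subsets is 11/13
size 3 is not enough: best union over all size-3 subsets is 12/13
the canonical winner is {1, 2, 3, 5}: size 4, full 13-outcome coverage, earliest index list among size-4 covers
Answer: 1, 2, 3, 5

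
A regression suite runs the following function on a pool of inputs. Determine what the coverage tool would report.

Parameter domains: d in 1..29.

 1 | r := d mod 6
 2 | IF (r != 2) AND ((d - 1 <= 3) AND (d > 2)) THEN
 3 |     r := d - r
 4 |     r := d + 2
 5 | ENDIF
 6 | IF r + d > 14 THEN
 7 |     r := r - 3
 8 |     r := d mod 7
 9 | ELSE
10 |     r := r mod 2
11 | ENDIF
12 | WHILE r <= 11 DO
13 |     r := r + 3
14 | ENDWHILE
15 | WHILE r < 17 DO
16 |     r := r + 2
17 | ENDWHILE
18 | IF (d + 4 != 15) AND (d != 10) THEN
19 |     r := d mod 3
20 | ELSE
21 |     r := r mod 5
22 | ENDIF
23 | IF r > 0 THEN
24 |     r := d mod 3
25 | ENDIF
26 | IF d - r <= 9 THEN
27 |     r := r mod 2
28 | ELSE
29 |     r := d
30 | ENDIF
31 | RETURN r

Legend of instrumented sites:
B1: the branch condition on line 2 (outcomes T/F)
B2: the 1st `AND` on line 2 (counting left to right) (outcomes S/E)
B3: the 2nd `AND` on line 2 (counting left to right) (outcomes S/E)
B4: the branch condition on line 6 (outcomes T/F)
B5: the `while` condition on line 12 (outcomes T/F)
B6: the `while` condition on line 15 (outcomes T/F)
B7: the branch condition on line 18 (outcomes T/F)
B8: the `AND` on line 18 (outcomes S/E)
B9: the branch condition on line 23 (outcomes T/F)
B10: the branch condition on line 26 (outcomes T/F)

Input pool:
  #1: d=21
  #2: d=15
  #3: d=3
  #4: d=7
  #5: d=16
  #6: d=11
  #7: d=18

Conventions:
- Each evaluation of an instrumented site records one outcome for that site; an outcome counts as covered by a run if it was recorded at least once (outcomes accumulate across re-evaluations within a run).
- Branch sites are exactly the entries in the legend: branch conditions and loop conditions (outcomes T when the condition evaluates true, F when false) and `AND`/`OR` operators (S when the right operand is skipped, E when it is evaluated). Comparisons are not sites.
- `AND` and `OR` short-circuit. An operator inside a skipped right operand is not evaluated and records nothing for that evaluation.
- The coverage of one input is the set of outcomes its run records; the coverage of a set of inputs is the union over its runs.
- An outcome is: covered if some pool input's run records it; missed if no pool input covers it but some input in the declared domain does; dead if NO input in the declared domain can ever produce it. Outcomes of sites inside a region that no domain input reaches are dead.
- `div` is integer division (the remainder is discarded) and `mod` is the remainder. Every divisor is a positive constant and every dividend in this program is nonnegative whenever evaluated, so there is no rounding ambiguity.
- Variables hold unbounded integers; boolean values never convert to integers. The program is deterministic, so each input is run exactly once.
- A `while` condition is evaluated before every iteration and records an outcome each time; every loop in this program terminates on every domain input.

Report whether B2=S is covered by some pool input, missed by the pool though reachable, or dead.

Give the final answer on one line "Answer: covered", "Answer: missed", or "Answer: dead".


no pool input records B2=S
but domain input (d=2) does record it -> reachable, so missed
Answer: missed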